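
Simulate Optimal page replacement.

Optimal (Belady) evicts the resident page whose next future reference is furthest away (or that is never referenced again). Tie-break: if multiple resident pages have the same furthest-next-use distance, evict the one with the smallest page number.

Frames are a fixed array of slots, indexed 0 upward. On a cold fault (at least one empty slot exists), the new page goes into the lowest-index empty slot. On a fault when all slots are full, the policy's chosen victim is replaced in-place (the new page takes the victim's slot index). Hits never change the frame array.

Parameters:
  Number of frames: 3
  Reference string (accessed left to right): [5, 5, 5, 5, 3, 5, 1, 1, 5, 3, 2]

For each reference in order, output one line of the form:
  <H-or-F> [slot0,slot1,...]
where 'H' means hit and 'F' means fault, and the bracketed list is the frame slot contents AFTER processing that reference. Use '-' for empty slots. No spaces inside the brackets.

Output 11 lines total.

F [5,-,-]
H [5,-,-]
H [5,-,-]
H [5,-,-]
F [5,3,-]
H [5,3,-]
F [5,3,1]
H [5,3,1]
H [5,3,1]
H [5,3,1]
F [5,3,2]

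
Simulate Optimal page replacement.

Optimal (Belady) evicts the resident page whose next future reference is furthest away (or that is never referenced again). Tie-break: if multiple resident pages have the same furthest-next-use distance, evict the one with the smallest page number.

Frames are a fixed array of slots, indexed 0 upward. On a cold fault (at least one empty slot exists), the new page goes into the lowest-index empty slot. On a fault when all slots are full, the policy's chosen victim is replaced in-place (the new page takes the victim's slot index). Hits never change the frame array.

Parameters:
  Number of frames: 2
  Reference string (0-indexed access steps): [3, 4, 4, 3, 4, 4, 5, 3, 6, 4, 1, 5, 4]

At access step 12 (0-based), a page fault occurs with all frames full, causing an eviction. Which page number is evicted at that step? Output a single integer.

Answer: 1

Derivation:
Step 0: ref 3 -> FAULT, frames=[3,-]
Step 1: ref 4 -> FAULT, frames=[3,4]
Step 2: ref 4 -> HIT, frames=[3,4]
Step 3: ref 3 -> HIT, frames=[3,4]
Step 4: ref 4 -> HIT, frames=[3,4]
Step 5: ref 4 -> HIT, frames=[3,4]
Step 6: ref 5 -> FAULT, evict 4, frames=[3,5]
Step 7: ref 3 -> HIT, frames=[3,5]
Step 8: ref 6 -> FAULT, evict 3, frames=[6,5]
Step 9: ref 4 -> FAULT, evict 6, frames=[4,5]
Step 10: ref 1 -> FAULT, evict 4, frames=[1,5]
Step 11: ref 5 -> HIT, frames=[1,5]
Step 12: ref 4 -> FAULT, evict 1, frames=[4,5]
At step 12: evicted page 1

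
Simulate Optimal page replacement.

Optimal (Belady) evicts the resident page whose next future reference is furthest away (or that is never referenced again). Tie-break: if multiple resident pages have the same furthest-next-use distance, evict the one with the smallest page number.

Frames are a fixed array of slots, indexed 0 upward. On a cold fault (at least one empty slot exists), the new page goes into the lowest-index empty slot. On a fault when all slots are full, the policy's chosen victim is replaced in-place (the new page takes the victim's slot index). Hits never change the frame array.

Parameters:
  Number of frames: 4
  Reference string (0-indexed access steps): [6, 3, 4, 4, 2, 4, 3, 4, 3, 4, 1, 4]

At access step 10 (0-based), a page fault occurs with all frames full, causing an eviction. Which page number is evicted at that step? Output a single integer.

Answer: 2

Derivation:
Step 0: ref 6 -> FAULT, frames=[6,-,-,-]
Step 1: ref 3 -> FAULT, frames=[6,3,-,-]
Step 2: ref 4 -> FAULT, frames=[6,3,4,-]
Step 3: ref 4 -> HIT, frames=[6,3,4,-]
Step 4: ref 2 -> FAULT, frames=[6,3,4,2]
Step 5: ref 4 -> HIT, frames=[6,3,4,2]
Step 6: ref 3 -> HIT, frames=[6,3,4,2]
Step 7: ref 4 -> HIT, frames=[6,3,4,2]
Step 8: ref 3 -> HIT, frames=[6,3,4,2]
Step 9: ref 4 -> HIT, frames=[6,3,4,2]
Step 10: ref 1 -> FAULT, evict 2, frames=[6,3,4,1]
At step 10: evicted page 2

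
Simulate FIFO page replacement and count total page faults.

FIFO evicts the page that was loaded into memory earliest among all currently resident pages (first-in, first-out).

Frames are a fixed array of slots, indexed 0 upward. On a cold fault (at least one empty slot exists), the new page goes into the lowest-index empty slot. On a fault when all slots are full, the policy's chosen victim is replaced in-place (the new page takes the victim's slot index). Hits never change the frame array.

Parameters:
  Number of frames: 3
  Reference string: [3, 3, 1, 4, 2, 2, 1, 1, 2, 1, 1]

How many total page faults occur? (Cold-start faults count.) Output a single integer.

Answer: 4

Derivation:
Step 0: ref 3 → FAULT, frames=[3,-,-]
Step 1: ref 3 → HIT, frames=[3,-,-]
Step 2: ref 1 → FAULT, frames=[3,1,-]
Step 3: ref 4 → FAULT, frames=[3,1,4]
Step 4: ref 2 → FAULT (evict 3), frames=[2,1,4]
Step 5: ref 2 → HIT, frames=[2,1,4]
Step 6: ref 1 → HIT, frames=[2,1,4]
Step 7: ref 1 → HIT, frames=[2,1,4]
Step 8: ref 2 → HIT, frames=[2,1,4]
Step 9: ref 1 → HIT, frames=[2,1,4]
Step 10: ref 1 → HIT, frames=[2,1,4]
Total faults: 4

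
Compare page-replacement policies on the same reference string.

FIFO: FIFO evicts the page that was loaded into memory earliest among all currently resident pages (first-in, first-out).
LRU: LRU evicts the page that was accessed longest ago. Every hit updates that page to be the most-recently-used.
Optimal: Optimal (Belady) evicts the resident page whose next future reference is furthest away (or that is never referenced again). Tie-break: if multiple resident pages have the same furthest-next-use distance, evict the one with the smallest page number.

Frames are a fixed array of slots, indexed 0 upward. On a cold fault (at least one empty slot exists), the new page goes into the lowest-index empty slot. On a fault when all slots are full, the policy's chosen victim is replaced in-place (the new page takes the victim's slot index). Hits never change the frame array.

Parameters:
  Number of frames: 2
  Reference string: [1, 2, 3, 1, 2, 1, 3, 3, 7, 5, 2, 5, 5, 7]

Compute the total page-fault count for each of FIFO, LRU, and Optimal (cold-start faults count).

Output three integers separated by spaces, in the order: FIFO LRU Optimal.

--- FIFO ---
  step 0: ref 1 -> FAULT, frames=[1,-] (faults so far: 1)
  step 1: ref 2 -> FAULT, frames=[1,2] (faults so far: 2)
  step 2: ref 3 -> FAULT, evict 1, frames=[3,2] (faults so far: 3)
  step 3: ref 1 -> FAULT, evict 2, frames=[3,1] (faults so far: 4)
  step 4: ref 2 -> FAULT, evict 3, frames=[2,1] (faults so far: 5)
  step 5: ref 1 -> HIT, frames=[2,1] (faults so far: 5)
  step 6: ref 3 -> FAULT, evict 1, frames=[2,3] (faults so far: 6)
  step 7: ref 3 -> HIT, frames=[2,3] (faults so far: 6)
  step 8: ref 7 -> FAULT, evict 2, frames=[7,3] (faults so far: 7)
  step 9: ref 5 -> FAULT, evict 3, frames=[7,5] (faults so far: 8)
  step 10: ref 2 -> FAULT, evict 7, frames=[2,5] (faults so far: 9)
  step 11: ref 5 -> HIT, frames=[2,5] (faults so far: 9)
  step 12: ref 5 -> HIT, frames=[2,5] (faults so far: 9)
  step 13: ref 7 -> FAULT, evict 5, frames=[2,7] (faults so far: 10)
  FIFO total faults: 10
--- LRU ---
  step 0: ref 1 -> FAULT, frames=[1,-] (faults so far: 1)
  step 1: ref 2 -> FAULT, frames=[1,2] (faults so far: 2)
  step 2: ref 3 -> FAULT, evict 1, frames=[3,2] (faults so far: 3)
  step 3: ref 1 -> FAULT, evict 2, frames=[3,1] (faults so far: 4)
  step 4: ref 2 -> FAULT, evict 3, frames=[2,1] (faults so far: 5)
  step 5: ref 1 -> HIT, frames=[2,1] (faults so far: 5)
  step 6: ref 3 -> FAULT, evict 2, frames=[3,1] (faults so far: 6)
  step 7: ref 3 -> HIT, frames=[3,1] (faults so far: 6)
  step 8: ref 7 -> FAULT, evict 1, frames=[3,7] (faults so far: 7)
  step 9: ref 5 -> FAULT, evict 3, frames=[5,7] (faults so far: 8)
  step 10: ref 2 -> FAULT, evict 7, frames=[5,2] (faults so far: 9)
  step 11: ref 5 -> HIT, frames=[5,2] (faults so far: 9)
  step 12: ref 5 -> HIT, frames=[5,2] (faults so far: 9)
  step 13: ref 7 -> FAULT, evict 2, frames=[5,7] (faults so far: 10)
  LRU total faults: 10
--- Optimal ---
  step 0: ref 1 -> FAULT, frames=[1,-] (faults so far: 1)
  step 1: ref 2 -> FAULT, frames=[1,2] (faults so far: 2)
  step 2: ref 3 -> FAULT, evict 2, frames=[1,3] (faults so far: 3)
  step 3: ref 1 -> HIT, frames=[1,3] (faults so far: 3)
  step 4: ref 2 -> FAULT, evict 3, frames=[1,2] (faults so far: 4)
  step 5: ref 1 -> HIT, frames=[1,2] (faults so far: 4)
  step 6: ref 3 -> FAULT, evict 1, frames=[3,2] (faults so far: 5)
  step 7: ref 3 -> HIT, frames=[3,2] (faults so far: 5)
  step 8: ref 7 -> FAULT, evict 3, frames=[7,2] (faults so far: 6)
  step 9: ref 5 -> FAULT, evict 7, frames=[5,2] (faults so far: 7)
  step 10: ref 2 -> HIT, frames=[5,2] (faults so far: 7)
  step 11: ref 5 -> HIT, frames=[5,2] (faults so far: 7)
  step 12: ref 5 -> HIT, frames=[5,2] (faults so far: 7)
  step 13: ref 7 -> FAULT, evict 2, frames=[5,7] (faults so far: 8)
  Optimal total faults: 8

Answer: 10 10 8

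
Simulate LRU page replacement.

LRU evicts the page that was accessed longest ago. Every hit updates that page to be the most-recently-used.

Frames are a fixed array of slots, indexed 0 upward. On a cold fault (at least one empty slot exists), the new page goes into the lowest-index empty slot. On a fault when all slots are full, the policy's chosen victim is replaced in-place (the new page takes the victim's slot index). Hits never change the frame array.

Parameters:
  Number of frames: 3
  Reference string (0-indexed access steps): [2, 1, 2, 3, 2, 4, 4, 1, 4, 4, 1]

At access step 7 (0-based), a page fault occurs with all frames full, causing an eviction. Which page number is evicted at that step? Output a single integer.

Answer: 3

Derivation:
Step 0: ref 2 -> FAULT, frames=[2,-,-]
Step 1: ref 1 -> FAULT, frames=[2,1,-]
Step 2: ref 2 -> HIT, frames=[2,1,-]
Step 3: ref 3 -> FAULT, frames=[2,1,3]
Step 4: ref 2 -> HIT, frames=[2,1,3]
Step 5: ref 4 -> FAULT, evict 1, frames=[2,4,3]
Step 6: ref 4 -> HIT, frames=[2,4,3]
Step 7: ref 1 -> FAULT, evict 3, frames=[2,4,1]
At step 7: evicted page 3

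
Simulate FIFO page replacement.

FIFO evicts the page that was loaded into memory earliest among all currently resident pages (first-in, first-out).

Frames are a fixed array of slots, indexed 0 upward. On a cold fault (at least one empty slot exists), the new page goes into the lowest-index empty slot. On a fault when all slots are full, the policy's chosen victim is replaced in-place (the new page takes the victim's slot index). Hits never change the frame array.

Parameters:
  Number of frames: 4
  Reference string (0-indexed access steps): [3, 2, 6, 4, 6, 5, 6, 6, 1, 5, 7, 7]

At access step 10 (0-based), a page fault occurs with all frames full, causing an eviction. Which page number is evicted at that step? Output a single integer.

Step 0: ref 3 -> FAULT, frames=[3,-,-,-]
Step 1: ref 2 -> FAULT, frames=[3,2,-,-]
Step 2: ref 6 -> FAULT, frames=[3,2,6,-]
Step 3: ref 4 -> FAULT, frames=[3,2,6,4]
Step 4: ref 6 -> HIT, frames=[3,2,6,4]
Step 5: ref 5 -> FAULT, evict 3, frames=[5,2,6,4]
Step 6: ref 6 -> HIT, frames=[5,2,6,4]
Step 7: ref 6 -> HIT, frames=[5,2,6,4]
Step 8: ref 1 -> FAULT, evict 2, frames=[5,1,6,4]
Step 9: ref 5 -> HIT, frames=[5,1,6,4]
Step 10: ref 7 -> FAULT, evict 6, frames=[5,1,7,4]
At step 10: evicted page 6

Answer: 6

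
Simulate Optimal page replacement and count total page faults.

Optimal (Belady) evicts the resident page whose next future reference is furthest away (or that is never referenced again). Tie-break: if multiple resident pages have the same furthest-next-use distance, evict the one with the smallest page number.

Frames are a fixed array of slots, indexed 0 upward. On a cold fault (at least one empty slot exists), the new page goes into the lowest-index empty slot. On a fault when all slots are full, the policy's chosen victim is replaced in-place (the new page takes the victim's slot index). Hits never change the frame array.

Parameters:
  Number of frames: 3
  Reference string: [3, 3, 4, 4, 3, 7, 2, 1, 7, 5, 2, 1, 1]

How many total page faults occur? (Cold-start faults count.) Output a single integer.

Answer: 6

Derivation:
Step 0: ref 3 → FAULT, frames=[3,-,-]
Step 1: ref 3 → HIT, frames=[3,-,-]
Step 2: ref 4 → FAULT, frames=[3,4,-]
Step 3: ref 4 → HIT, frames=[3,4,-]
Step 4: ref 3 → HIT, frames=[3,4,-]
Step 5: ref 7 → FAULT, frames=[3,4,7]
Step 6: ref 2 → FAULT (evict 3), frames=[2,4,7]
Step 7: ref 1 → FAULT (evict 4), frames=[2,1,7]
Step 8: ref 7 → HIT, frames=[2,1,7]
Step 9: ref 5 → FAULT (evict 7), frames=[2,1,5]
Step 10: ref 2 → HIT, frames=[2,1,5]
Step 11: ref 1 → HIT, frames=[2,1,5]
Step 12: ref 1 → HIT, frames=[2,1,5]
Total faults: 6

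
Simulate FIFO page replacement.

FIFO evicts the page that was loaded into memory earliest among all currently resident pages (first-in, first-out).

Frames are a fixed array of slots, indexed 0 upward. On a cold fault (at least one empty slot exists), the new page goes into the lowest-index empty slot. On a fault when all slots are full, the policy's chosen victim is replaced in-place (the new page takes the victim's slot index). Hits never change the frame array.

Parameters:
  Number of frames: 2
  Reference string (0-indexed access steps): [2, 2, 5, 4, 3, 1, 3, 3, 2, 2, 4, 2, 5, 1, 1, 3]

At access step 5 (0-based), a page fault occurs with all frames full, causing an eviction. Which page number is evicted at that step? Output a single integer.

Step 0: ref 2 -> FAULT, frames=[2,-]
Step 1: ref 2 -> HIT, frames=[2,-]
Step 2: ref 5 -> FAULT, frames=[2,5]
Step 3: ref 4 -> FAULT, evict 2, frames=[4,5]
Step 4: ref 3 -> FAULT, evict 5, frames=[4,3]
Step 5: ref 1 -> FAULT, evict 4, frames=[1,3]
At step 5: evicted page 4

Answer: 4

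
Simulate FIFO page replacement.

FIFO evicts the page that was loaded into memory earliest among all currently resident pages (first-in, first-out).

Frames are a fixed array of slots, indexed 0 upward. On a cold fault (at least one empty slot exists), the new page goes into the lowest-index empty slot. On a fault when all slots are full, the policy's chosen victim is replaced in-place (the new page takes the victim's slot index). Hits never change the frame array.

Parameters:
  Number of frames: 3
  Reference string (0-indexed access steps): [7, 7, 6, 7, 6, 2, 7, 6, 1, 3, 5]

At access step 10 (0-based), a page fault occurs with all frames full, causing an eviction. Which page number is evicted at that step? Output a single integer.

Answer: 2

Derivation:
Step 0: ref 7 -> FAULT, frames=[7,-,-]
Step 1: ref 7 -> HIT, frames=[7,-,-]
Step 2: ref 6 -> FAULT, frames=[7,6,-]
Step 3: ref 7 -> HIT, frames=[7,6,-]
Step 4: ref 6 -> HIT, frames=[7,6,-]
Step 5: ref 2 -> FAULT, frames=[7,6,2]
Step 6: ref 7 -> HIT, frames=[7,6,2]
Step 7: ref 6 -> HIT, frames=[7,6,2]
Step 8: ref 1 -> FAULT, evict 7, frames=[1,6,2]
Step 9: ref 3 -> FAULT, evict 6, frames=[1,3,2]
Step 10: ref 5 -> FAULT, evict 2, frames=[1,3,5]
At step 10: evicted page 2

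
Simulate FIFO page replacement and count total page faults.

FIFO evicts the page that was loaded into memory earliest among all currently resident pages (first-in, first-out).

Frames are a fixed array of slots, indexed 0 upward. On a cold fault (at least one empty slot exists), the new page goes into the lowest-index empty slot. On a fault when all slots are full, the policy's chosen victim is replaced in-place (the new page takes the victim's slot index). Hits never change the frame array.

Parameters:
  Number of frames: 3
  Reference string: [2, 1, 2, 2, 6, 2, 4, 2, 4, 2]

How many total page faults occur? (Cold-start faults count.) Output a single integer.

Step 0: ref 2 → FAULT, frames=[2,-,-]
Step 1: ref 1 → FAULT, frames=[2,1,-]
Step 2: ref 2 → HIT, frames=[2,1,-]
Step 3: ref 2 → HIT, frames=[2,1,-]
Step 4: ref 6 → FAULT, frames=[2,1,6]
Step 5: ref 2 → HIT, frames=[2,1,6]
Step 6: ref 4 → FAULT (evict 2), frames=[4,1,6]
Step 7: ref 2 → FAULT (evict 1), frames=[4,2,6]
Step 8: ref 4 → HIT, frames=[4,2,6]
Step 9: ref 2 → HIT, frames=[4,2,6]
Total faults: 5

Answer: 5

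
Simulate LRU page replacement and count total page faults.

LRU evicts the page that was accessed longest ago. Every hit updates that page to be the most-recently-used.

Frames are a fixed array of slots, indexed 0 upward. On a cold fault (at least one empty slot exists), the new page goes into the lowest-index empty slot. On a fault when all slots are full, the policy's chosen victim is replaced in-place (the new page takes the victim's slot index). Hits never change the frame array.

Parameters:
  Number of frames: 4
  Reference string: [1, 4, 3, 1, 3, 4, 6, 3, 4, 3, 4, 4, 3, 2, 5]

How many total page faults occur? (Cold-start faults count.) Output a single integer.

Step 0: ref 1 → FAULT, frames=[1,-,-,-]
Step 1: ref 4 → FAULT, frames=[1,4,-,-]
Step 2: ref 3 → FAULT, frames=[1,4,3,-]
Step 3: ref 1 → HIT, frames=[1,4,3,-]
Step 4: ref 3 → HIT, frames=[1,4,3,-]
Step 5: ref 4 → HIT, frames=[1,4,3,-]
Step 6: ref 6 → FAULT, frames=[1,4,3,6]
Step 7: ref 3 → HIT, frames=[1,4,3,6]
Step 8: ref 4 → HIT, frames=[1,4,3,6]
Step 9: ref 3 → HIT, frames=[1,4,3,6]
Step 10: ref 4 → HIT, frames=[1,4,3,6]
Step 11: ref 4 → HIT, frames=[1,4,3,6]
Step 12: ref 3 → HIT, frames=[1,4,3,6]
Step 13: ref 2 → FAULT (evict 1), frames=[2,4,3,6]
Step 14: ref 5 → FAULT (evict 6), frames=[2,4,3,5]
Total faults: 6

Answer: 6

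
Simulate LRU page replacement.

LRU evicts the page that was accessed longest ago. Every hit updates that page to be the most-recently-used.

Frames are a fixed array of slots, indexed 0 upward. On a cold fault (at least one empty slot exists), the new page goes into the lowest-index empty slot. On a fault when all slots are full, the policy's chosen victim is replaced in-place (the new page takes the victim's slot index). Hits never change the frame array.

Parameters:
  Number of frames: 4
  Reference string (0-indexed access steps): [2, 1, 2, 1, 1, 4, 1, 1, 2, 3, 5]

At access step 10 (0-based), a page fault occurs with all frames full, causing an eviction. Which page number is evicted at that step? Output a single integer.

Answer: 4

Derivation:
Step 0: ref 2 -> FAULT, frames=[2,-,-,-]
Step 1: ref 1 -> FAULT, frames=[2,1,-,-]
Step 2: ref 2 -> HIT, frames=[2,1,-,-]
Step 3: ref 1 -> HIT, frames=[2,1,-,-]
Step 4: ref 1 -> HIT, frames=[2,1,-,-]
Step 5: ref 4 -> FAULT, frames=[2,1,4,-]
Step 6: ref 1 -> HIT, frames=[2,1,4,-]
Step 7: ref 1 -> HIT, frames=[2,1,4,-]
Step 8: ref 2 -> HIT, frames=[2,1,4,-]
Step 9: ref 3 -> FAULT, frames=[2,1,4,3]
Step 10: ref 5 -> FAULT, evict 4, frames=[2,1,5,3]
At step 10: evicted page 4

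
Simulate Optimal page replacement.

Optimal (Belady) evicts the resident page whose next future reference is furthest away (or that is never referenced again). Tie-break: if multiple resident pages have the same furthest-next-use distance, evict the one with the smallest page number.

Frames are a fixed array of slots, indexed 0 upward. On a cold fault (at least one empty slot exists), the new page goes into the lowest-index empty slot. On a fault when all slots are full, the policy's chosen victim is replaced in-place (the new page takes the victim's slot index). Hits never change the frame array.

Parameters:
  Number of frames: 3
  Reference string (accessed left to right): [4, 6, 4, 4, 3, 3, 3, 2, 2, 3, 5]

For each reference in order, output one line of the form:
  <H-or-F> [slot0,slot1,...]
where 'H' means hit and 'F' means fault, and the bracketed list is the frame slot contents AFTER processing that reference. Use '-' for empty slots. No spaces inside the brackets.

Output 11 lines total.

F [4,-,-]
F [4,6,-]
H [4,6,-]
H [4,6,-]
F [4,6,3]
H [4,6,3]
H [4,6,3]
F [2,6,3]
H [2,6,3]
H [2,6,3]
F [5,6,3]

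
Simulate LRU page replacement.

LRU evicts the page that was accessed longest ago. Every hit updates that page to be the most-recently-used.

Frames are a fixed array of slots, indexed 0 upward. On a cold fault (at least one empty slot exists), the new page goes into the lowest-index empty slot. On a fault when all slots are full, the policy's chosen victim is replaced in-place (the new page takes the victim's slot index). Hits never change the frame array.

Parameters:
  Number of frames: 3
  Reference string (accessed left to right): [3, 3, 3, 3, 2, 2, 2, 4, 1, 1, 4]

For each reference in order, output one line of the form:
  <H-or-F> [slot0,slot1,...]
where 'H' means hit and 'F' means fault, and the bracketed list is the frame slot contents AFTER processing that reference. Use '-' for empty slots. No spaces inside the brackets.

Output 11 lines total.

F [3,-,-]
H [3,-,-]
H [3,-,-]
H [3,-,-]
F [3,2,-]
H [3,2,-]
H [3,2,-]
F [3,2,4]
F [1,2,4]
H [1,2,4]
H [1,2,4]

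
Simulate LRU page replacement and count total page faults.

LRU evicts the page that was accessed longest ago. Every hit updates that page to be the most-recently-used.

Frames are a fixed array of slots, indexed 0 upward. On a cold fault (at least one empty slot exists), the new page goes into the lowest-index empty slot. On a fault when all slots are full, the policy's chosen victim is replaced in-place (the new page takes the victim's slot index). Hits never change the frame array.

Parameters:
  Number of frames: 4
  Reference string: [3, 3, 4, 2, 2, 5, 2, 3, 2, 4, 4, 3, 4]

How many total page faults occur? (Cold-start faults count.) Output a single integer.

Answer: 4

Derivation:
Step 0: ref 3 → FAULT, frames=[3,-,-,-]
Step 1: ref 3 → HIT, frames=[3,-,-,-]
Step 2: ref 4 → FAULT, frames=[3,4,-,-]
Step 3: ref 2 → FAULT, frames=[3,4,2,-]
Step 4: ref 2 → HIT, frames=[3,4,2,-]
Step 5: ref 5 → FAULT, frames=[3,4,2,5]
Step 6: ref 2 → HIT, frames=[3,4,2,5]
Step 7: ref 3 → HIT, frames=[3,4,2,5]
Step 8: ref 2 → HIT, frames=[3,4,2,5]
Step 9: ref 4 → HIT, frames=[3,4,2,5]
Step 10: ref 4 → HIT, frames=[3,4,2,5]
Step 11: ref 3 → HIT, frames=[3,4,2,5]
Step 12: ref 4 → HIT, frames=[3,4,2,5]
Total faults: 4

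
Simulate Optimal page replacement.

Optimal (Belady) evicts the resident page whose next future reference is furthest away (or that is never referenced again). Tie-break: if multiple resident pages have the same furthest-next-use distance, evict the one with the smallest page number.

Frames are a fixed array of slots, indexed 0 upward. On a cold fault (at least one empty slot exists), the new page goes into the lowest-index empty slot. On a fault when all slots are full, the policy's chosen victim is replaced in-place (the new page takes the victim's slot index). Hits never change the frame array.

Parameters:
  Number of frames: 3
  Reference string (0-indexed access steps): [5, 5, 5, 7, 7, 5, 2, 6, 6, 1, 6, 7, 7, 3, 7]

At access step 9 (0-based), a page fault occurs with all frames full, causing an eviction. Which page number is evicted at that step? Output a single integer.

Answer: 5

Derivation:
Step 0: ref 5 -> FAULT, frames=[5,-,-]
Step 1: ref 5 -> HIT, frames=[5,-,-]
Step 2: ref 5 -> HIT, frames=[5,-,-]
Step 3: ref 7 -> FAULT, frames=[5,7,-]
Step 4: ref 7 -> HIT, frames=[5,7,-]
Step 5: ref 5 -> HIT, frames=[5,7,-]
Step 6: ref 2 -> FAULT, frames=[5,7,2]
Step 7: ref 6 -> FAULT, evict 2, frames=[5,7,6]
Step 8: ref 6 -> HIT, frames=[5,7,6]
Step 9: ref 1 -> FAULT, evict 5, frames=[1,7,6]
At step 9: evicted page 5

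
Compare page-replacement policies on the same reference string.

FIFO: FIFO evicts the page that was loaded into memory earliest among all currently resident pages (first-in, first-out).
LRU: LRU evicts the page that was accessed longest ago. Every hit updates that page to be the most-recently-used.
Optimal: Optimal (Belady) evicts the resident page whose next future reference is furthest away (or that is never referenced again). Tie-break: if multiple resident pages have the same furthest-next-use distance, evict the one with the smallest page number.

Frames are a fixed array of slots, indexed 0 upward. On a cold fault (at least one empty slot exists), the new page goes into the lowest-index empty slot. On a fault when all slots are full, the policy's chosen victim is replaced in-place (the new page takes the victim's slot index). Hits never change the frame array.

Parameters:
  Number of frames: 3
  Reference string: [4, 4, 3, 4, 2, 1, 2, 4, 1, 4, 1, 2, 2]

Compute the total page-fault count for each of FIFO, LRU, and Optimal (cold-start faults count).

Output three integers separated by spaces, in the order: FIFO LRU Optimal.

--- FIFO ---
  step 0: ref 4 -> FAULT, frames=[4,-,-] (faults so far: 1)
  step 1: ref 4 -> HIT, frames=[4,-,-] (faults so far: 1)
  step 2: ref 3 -> FAULT, frames=[4,3,-] (faults so far: 2)
  step 3: ref 4 -> HIT, frames=[4,3,-] (faults so far: 2)
  step 4: ref 2 -> FAULT, frames=[4,3,2] (faults so far: 3)
  step 5: ref 1 -> FAULT, evict 4, frames=[1,3,2] (faults so far: 4)
  step 6: ref 2 -> HIT, frames=[1,3,2] (faults so far: 4)
  step 7: ref 4 -> FAULT, evict 3, frames=[1,4,2] (faults so far: 5)
  step 8: ref 1 -> HIT, frames=[1,4,2] (faults so far: 5)
  step 9: ref 4 -> HIT, frames=[1,4,2] (faults so far: 5)
  step 10: ref 1 -> HIT, frames=[1,4,2] (faults so far: 5)
  step 11: ref 2 -> HIT, frames=[1,4,2] (faults so far: 5)
  step 12: ref 2 -> HIT, frames=[1,4,2] (faults so far: 5)
  FIFO total faults: 5
--- LRU ---
  step 0: ref 4 -> FAULT, frames=[4,-,-] (faults so far: 1)
  step 1: ref 4 -> HIT, frames=[4,-,-] (faults so far: 1)
  step 2: ref 3 -> FAULT, frames=[4,3,-] (faults so far: 2)
  step 3: ref 4 -> HIT, frames=[4,3,-] (faults so far: 2)
  step 4: ref 2 -> FAULT, frames=[4,3,2] (faults so far: 3)
  step 5: ref 1 -> FAULT, evict 3, frames=[4,1,2] (faults so far: 4)
  step 6: ref 2 -> HIT, frames=[4,1,2] (faults so far: 4)
  step 7: ref 4 -> HIT, frames=[4,1,2] (faults so far: 4)
  step 8: ref 1 -> HIT, frames=[4,1,2] (faults so far: 4)
  step 9: ref 4 -> HIT, frames=[4,1,2] (faults so far: 4)
  step 10: ref 1 -> HIT, frames=[4,1,2] (faults so far: 4)
  step 11: ref 2 -> HIT, frames=[4,1,2] (faults so far: 4)
  step 12: ref 2 -> HIT, frames=[4,1,2] (faults so far: 4)
  LRU total faults: 4
--- Optimal ---
  step 0: ref 4 -> FAULT, frames=[4,-,-] (faults so far: 1)
  step 1: ref 4 -> HIT, frames=[4,-,-] (faults so far: 1)
  step 2: ref 3 -> FAULT, frames=[4,3,-] (faults so far: 2)
  step 3: ref 4 -> HIT, frames=[4,3,-] (faults so far: 2)
  step 4: ref 2 -> FAULT, frames=[4,3,2] (faults so far: 3)
  step 5: ref 1 -> FAULT, evict 3, frames=[4,1,2] (faults so far: 4)
  step 6: ref 2 -> HIT, frames=[4,1,2] (faults so far: 4)
  step 7: ref 4 -> HIT, frames=[4,1,2] (faults so far: 4)
  step 8: ref 1 -> HIT, frames=[4,1,2] (faults so far: 4)
  step 9: ref 4 -> HIT, frames=[4,1,2] (faults so far: 4)
  step 10: ref 1 -> HIT, frames=[4,1,2] (faults so far: 4)
  step 11: ref 2 -> HIT, frames=[4,1,2] (faults so far: 4)
  step 12: ref 2 -> HIT, frames=[4,1,2] (faults so far: 4)
  Optimal total faults: 4

Answer: 5 4 4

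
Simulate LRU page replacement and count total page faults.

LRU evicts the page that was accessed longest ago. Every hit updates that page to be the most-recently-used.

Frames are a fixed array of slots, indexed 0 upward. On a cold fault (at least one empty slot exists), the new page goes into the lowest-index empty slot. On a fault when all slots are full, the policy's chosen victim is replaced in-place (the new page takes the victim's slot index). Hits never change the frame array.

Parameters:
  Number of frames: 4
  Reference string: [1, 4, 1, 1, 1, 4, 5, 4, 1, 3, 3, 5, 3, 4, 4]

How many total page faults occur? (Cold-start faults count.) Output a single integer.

Answer: 4

Derivation:
Step 0: ref 1 → FAULT, frames=[1,-,-,-]
Step 1: ref 4 → FAULT, frames=[1,4,-,-]
Step 2: ref 1 → HIT, frames=[1,4,-,-]
Step 3: ref 1 → HIT, frames=[1,4,-,-]
Step 4: ref 1 → HIT, frames=[1,4,-,-]
Step 5: ref 4 → HIT, frames=[1,4,-,-]
Step 6: ref 5 → FAULT, frames=[1,4,5,-]
Step 7: ref 4 → HIT, frames=[1,4,5,-]
Step 8: ref 1 → HIT, frames=[1,4,5,-]
Step 9: ref 3 → FAULT, frames=[1,4,5,3]
Step 10: ref 3 → HIT, frames=[1,4,5,3]
Step 11: ref 5 → HIT, frames=[1,4,5,3]
Step 12: ref 3 → HIT, frames=[1,4,5,3]
Step 13: ref 4 → HIT, frames=[1,4,5,3]
Step 14: ref 4 → HIT, frames=[1,4,5,3]
Total faults: 4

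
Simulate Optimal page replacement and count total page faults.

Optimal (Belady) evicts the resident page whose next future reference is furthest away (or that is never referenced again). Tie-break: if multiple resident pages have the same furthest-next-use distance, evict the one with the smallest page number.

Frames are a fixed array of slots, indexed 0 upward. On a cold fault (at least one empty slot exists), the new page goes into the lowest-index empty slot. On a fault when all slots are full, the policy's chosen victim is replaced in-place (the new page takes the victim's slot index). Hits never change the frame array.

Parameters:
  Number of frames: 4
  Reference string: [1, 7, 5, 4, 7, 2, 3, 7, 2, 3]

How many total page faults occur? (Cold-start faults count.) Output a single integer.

Answer: 6

Derivation:
Step 0: ref 1 → FAULT, frames=[1,-,-,-]
Step 1: ref 7 → FAULT, frames=[1,7,-,-]
Step 2: ref 5 → FAULT, frames=[1,7,5,-]
Step 3: ref 4 → FAULT, frames=[1,7,5,4]
Step 4: ref 7 → HIT, frames=[1,7,5,4]
Step 5: ref 2 → FAULT (evict 1), frames=[2,7,5,4]
Step 6: ref 3 → FAULT (evict 4), frames=[2,7,5,3]
Step 7: ref 7 → HIT, frames=[2,7,5,3]
Step 8: ref 2 → HIT, frames=[2,7,5,3]
Step 9: ref 3 → HIT, frames=[2,7,5,3]
Total faults: 6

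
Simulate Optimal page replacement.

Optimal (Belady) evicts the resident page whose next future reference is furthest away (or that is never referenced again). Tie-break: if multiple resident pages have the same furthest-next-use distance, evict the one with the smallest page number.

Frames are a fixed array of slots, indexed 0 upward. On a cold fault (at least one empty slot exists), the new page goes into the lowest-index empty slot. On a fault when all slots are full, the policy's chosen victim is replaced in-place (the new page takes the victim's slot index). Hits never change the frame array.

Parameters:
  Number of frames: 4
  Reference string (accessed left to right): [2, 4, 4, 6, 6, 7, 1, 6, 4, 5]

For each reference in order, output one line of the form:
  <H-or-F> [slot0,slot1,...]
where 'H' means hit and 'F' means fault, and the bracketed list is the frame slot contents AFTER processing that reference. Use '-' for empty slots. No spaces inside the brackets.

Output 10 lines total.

F [2,-,-,-]
F [2,4,-,-]
H [2,4,-,-]
F [2,4,6,-]
H [2,4,6,-]
F [2,4,6,7]
F [1,4,6,7]
H [1,4,6,7]
H [1,4,6,7]
F [5,4,6,7]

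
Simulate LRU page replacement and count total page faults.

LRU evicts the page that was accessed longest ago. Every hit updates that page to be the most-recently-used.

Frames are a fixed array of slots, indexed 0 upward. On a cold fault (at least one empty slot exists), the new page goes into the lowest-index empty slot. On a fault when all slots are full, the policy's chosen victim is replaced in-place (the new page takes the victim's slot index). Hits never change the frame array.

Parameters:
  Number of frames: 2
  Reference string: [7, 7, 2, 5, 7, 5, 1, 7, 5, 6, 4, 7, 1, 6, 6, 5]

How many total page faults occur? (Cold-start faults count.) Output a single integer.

Answer: 13

Derivation:
Step 0: ref 7 → FAULT, frames=[7,-]
Step 1: ref 7 → HIT, frames=[7,-]
Step 2: ref 2 → FAULT, frames=[7,2]
Step 3: ref 5 → FAULT (evict 7), frames=[5,2]
Step 4: ref 7 → FAULT (evict 2), frames=[5,7]
Step 5: ref 5 → HIT, frames=[5,7]
Step 6: ref 1 → FAULT (evict 7), frames=[5,1]
Step 7: ref 7 → FAULT (evict 5), frames=[7,1]
Step 8: ref 5 → FAULT (evict 1), frames=[7,5]
Step 9: ref 6 → FAULT (evict 7), frames=[6,5]
Step 10: ref 4 → FAULT (evict 5), frames=[6,4]
Step 11: ref 7 → FAULT (evict 6), frames=[7,4]
Step 12: ref 1 → FAULT (evict 4), frames=[7,1]
Step 13: ref 6 → FAULT (evict 7), frames=[6,1]
Step 14: ref 6 → HIT, frames=[6,1]
Step 15: ref 5 → FAULT (evict 1), frames=[6,5]
Total faults: 13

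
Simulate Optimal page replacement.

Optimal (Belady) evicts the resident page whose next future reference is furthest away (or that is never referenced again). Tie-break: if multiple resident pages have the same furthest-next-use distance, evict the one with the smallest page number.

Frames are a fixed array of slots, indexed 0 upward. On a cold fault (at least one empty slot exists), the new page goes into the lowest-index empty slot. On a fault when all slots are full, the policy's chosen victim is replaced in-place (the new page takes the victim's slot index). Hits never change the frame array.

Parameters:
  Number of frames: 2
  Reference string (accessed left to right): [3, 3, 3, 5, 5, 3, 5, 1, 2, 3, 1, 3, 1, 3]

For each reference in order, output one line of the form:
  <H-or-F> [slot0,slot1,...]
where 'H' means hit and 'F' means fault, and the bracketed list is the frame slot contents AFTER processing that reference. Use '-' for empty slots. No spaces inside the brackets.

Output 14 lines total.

F [3,-]
H [3,-]
H [3,-]
F [3,5]
H [3,5]
H [3,5]
H [3,5]
F [3,1]
F [3,2]
H [3,2]
F [3,1]
H [3,1]
H [3,1]
H [3,1]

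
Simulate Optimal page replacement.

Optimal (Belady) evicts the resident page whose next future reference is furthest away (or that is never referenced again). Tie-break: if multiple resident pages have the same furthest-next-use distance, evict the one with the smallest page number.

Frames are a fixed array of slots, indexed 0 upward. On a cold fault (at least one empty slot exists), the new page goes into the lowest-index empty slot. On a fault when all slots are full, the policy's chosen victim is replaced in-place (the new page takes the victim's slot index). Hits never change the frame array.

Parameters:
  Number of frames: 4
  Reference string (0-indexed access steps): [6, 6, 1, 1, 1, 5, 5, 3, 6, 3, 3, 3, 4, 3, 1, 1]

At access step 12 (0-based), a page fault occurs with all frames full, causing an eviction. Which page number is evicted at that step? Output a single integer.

Step 0: ref 6 -> FAULT, frames=[6,-,-,-]
Step 1: ref 6 -> HIT, frames=[6,-,-,-]
Step 2: ref 1 -> FAULT, frames=[6,1,-,-]
Step 3: ref 1 -> HIT, frames=[6,1,-,-]
Step 4: ref 1 -> HIT, frames=[6,1,-,-]
Step 5: ref 5 -> FAULT, frames=[6,1,5,-]
Step 6: ref 5 -> HIT, frames=[6,1,5,-]
Step 7: ref 3 -> FAULT, frames=[6,1,5,3]
Step 8: ref 6 -> HIT, frames=[6,1,5,3]
Step 9: ref 3 -> HIT, frames=[6,1,5,3]
Step 10: ref 3 -> HIT, frames=[6,1,5,3]
Step 11: ref 3 -> HIT, frames=[6,1,5,3]
Step 12: ref 4 -> FAULT, evict 5, frames=[6,1,4,3]
At step 12: evicted page 5

Answer: 5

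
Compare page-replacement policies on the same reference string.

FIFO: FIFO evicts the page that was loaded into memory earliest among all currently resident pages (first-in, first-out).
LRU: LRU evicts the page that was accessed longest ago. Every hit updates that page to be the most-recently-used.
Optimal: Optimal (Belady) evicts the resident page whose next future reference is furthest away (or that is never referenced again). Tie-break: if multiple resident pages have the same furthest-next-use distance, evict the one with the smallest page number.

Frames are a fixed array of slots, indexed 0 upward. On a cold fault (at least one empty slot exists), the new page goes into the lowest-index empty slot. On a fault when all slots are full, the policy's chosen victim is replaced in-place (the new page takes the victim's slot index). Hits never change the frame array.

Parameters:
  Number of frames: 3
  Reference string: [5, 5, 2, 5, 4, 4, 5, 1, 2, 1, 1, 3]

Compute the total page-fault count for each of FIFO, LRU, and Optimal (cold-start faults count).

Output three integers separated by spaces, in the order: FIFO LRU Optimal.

Answer: 5 6 5

Derivation:
--- FIFO ---
  step 0: ref 5 -> FAULT, frames=[5,-,-] (faults so far: 1)
  step 1: ref 5 -> HIT, frames=[5,-,-] (faults so far: 1)
  step 2: ref 2 -> FAULT, frames=[5,2,-] (faults so far: 2)
  step 3: ref 5 -> HIT, frames=[5,2,-] (faults so far: 2)
  step 4: ref 4 -> FAULT, frames=[5,2,4] (faults so far: 3)
  step 5: ref 4 -> HIT, frames=[5,2,4] (faults so far: 3)
  step 6: ref 5 -> HIT, frames=[5,2,4] (faults so far: 3)
  step 7: ref 1 -> FAULT, evict 5, frames=[1,2,4] (faults so far: 4)
  step 8: ref 2 -> HIT, frames=[1,2,4] (faults so far: 4)
  step 9: ref 1 -> HIT, frames=[1,2,4] (faults so far: 4)
  step 10: ref 1 -> HIT, frames=[1,2,4] (faults so far: 4)
  step 11: ref 3 -> FAULT, evict 2, frames=[1,3,4] (faults so far: 5)
  FIFO total faults: 5
--- LRU ---
  step 0: ref 5 -> FAULT, frames=[5,-,-] (faults so far: 1)
  step 1: ref 5 -> HIT, frames=[5,-,-] (faults so far: 1)
  step 2: ref 2 -> FAULT, frames=[5,2,-] (faults so far: 2)
  step 3: ref 5 -> HIT, frames=[5,2,-] (faults so far: 2)
  step 4: ref 4 -> FAULT, frames=[5,2,4] (faults so far: 3)
  step 5: ref 4 -> HIT, frames=[5,2,4] (faults so far: 3)
  step 6: ref 5 -> HIT, frames=[5,2,4] (faults so far: 3)
  step 7: ref 1 -> FAULT, evict 2, frames=[5,1,4] (faults so far: 4)
  step 8: ref 2 -> FAULT, evict 4, frames=[5,1,2] (faults so far: 5)
  step 9: ref 1 -> HIT, frames=[5,1,2] (faults so far: 5)
  step 10: ref 1 -> HIT, frames=[5,1,2] (faults so far: 5)
  step 11: ref 3 -> FAULT, evict 5, frames=[3,1,2] (faults so far: 6)
  LRU total faults: 6
--- Optimal ---
  step 0: ref 5 -> FAULT, frames=[5,-,-] (faults so far: 1)
  step 1: ref 5 -> HIT, frames=[5,-,-] (faults so far: 1)
  step 2: ref 2 -> FAULT, frames=[5,2,-] (faults so far: 2)
  step 3: ref 5 -> HIT, frames=[5,2,-] (faults so far: 2)
  step 4: ref 4 -> FAULT, frames=[5,2,4] (faults so far: 3)
  step 5: ref 4 -> HIT, frames=[5,2,4] (faults so far: 3)
  step 6: ref 5 -> HIT, frames=[5,2,4] (faults so far: 3)
  step 7: ref 1 -> FAULT, evict 4, frames=[5,2,1] (faults so far: 4)
  step 8: ref 2 -> HIT, frames=[5,2,1] (faults so far: 4)
  step 9: ref 1 -> HIT, frames=[5,2,1] (faults so far: 4)
  step 10: ref 1 -> HIT, frames=[5,2,1] (faults so far: 4)
  step 11: ref 3 -> FAULT, evict 1, frames=[5,2,3] (faults so far: 5)
  Optimal total faults: 5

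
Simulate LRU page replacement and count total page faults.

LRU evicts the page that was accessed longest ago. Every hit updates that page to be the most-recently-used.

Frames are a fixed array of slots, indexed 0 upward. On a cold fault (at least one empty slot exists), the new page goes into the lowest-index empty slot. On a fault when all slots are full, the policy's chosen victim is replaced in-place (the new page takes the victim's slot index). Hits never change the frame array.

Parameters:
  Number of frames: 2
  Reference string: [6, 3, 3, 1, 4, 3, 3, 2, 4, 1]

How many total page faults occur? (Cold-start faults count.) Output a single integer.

Answer: 8

Derivation:
Step 0: ref 6 → FAULT, frames=[6,-]
Step 1: ref 3 → FAULT, frames=[6,3]
Step 2: ref 3 → HIT, frames=[6,3]
Step 3: ref 1 → FAULT (evict 6), frames=[1,3]
Step 4: ref 4 → FAULT (evict 3), frames=[1,4]
Step 5: ref 3 → FAULT (evict 1), frames=[3,4]
Step 6: ref 3 → HIT, frames=[3,4]
Step 7: ref 2 → FAULT (evict 4), frames=[3,2]
Step 8: ref 4 → FAULT (evict 3), frames=[4,2]
Step 9: ref 1 → FAULT (evict 2), frames=[4,1]
Total faults: 8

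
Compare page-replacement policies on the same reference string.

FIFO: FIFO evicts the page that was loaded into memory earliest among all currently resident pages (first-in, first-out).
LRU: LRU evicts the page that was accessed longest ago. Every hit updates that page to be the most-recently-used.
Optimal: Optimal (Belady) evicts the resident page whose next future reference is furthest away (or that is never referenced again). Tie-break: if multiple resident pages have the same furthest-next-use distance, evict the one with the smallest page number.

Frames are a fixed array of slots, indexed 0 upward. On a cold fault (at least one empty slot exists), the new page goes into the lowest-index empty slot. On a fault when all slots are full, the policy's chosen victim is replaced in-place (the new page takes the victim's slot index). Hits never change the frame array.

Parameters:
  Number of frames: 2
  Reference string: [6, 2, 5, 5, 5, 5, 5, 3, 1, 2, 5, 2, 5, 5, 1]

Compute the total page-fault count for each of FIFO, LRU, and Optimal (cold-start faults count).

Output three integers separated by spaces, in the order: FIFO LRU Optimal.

--- FIFO ---
  step 0: ref 6 -> FAULT, frames=[6,-] (faults so far: 1)
  step 1: ref 2 -> FAULT, frames=[6,2] (faults so far: 2)
  step 2: ref 5 -> FAULT, evict 6, frames=[5,2] (faults so far: 3)
  step 3: ref 5 -> HIT, frames=[5,2] (faults so far: 3)
  step 4: ref 5 -> HIT, frames=[5,2] (faults so far: 3)
  step 5: ref 5 -> HIT, frames=[5,2] (faults so far: 3)
  step 6: ref 5 -> HIT, frames=[5,2] (faults so far: 3)
  step 7: ref 3 -> FAULT, evict 2, frames=[5,3] (faults so far: 4)
  step 8: ref 1 -> FAULT, evict 5, frames=[1,3] (faults so far: 5)
  step 9: ref 2 -> FAULT, evict 3, frames=[1,2] (faults so far: 6)
  step 10: ref 5 -> FAULT, evict 1, frames=[5,2] (faults so far: 7)
  step 11: ref 2 -> HIT, frames=[5,2] (faults so far: 7)
  step 12: ref 5 -> HIT, frames=[5,2] (faults so far: 7)
  step 13: ref 5 -> HIT, frames=[5,2] (faults so far: 7)
  step 14: ref 1 -> FAULT, evict 2, frames=[5,1] (faults so far: 8)
  FIFO total faults: 8
--- LRU ---
  step 0: ref 6 -> FAULT, frames=[6,-] (faults so far: 1)
  step 1: ref 2 -> FAULT, frames=[6,2] (faults so far: 2)
  step 2: ref 5 -> FAULT, evict 6, frames=[5,2] (faults so far: 3)
  step 3: ref 5 -> HIT, frames=[5,2] (faults so far: 3)
  step 4: ref 5 -> HIT, frames=[5,2] (faults so far: 3)
  step 5: ref 5 -> HIT, frames=[5,2] (faults so far: 3)
  step 6: ref 5 -> HIT, frames=[5,2] (faults so far: 3)
  step 7: ref 3 -> FAULT, evict 2, frames=[5,3] (faults so far: 4)
  step 8: ref 1 -> FAULT, evict 5, frames=[1,3] (faults so far: 5)
  step 9: ref 2 -> FAULT, evict 3, frames=[1,2] (faults so far: 6)
  step 10: ref 5 -> FAULT, evict 1, frames=[5,2] (faults so far: 7)
  step 11: ref 2 -> HIT, frames=[5,2] (faults so far: 7)
  step 12: ref 5 -> HIT, frames=[5,2] (faults so far: 7)
  step 13: ref 5 -> HIT, frames=[5,2] (faults so far: 7)
  step 14: ref 1 -> FAULT, evict 2, frames=[5,1] (faults so far: 8)
  LRU total faults: 8
--- Optimal ---
  step 0: ref 6 -> FAULT, frames=[6,-] (faults so far: 1)
  step 1: ref 2 -> FAULT, frames=[6,2] (faults so far: 2)
  step 2: ref 5 -> FAULT, evict 6, frames=[5,2] (faults so far: 3)
  step 3: ref 5 -> HIT, frames=[5,2] (faults so far: 3)
  step 4: ref 5 -> HIT, frames=[5,2] (faults so far: 3)
  step 5: ref 5 -> HIT, frames=[5,2] (faults so far: 3)
  step 6: ref 5 -> HIT, frames=[5,2] (faults so far: 3)
  step 7: ref 3 -> FAULT, evict 5, frames=[3,2] (faults so far: 4)
  step 8: ref 1 -> FAULT, evict 3, frames=[1,2] (faults so far: 5)
  step 9: ref 2 -> HIT, frames=[1,2] (faults so far: 5)
  step 10: ref 5 -> FAULT, evict 1, frames=[5,2] (faults so far: 6)
  step 11: ref 2 -> HIT, frames=[5,2] (faults so far: 6)
  step 12: ref 5 -> HIT, frames=[5,2] (faults so far: 6)
  step 13: ref 5 -> HIT, frames=[5,2] (faults so far: 6)
  step 14: ref 1 -> FAULT, evict 2, frames=[5,1] (faults so far: 7)
  Optimal total faults: 7

Answer: 8 8 7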